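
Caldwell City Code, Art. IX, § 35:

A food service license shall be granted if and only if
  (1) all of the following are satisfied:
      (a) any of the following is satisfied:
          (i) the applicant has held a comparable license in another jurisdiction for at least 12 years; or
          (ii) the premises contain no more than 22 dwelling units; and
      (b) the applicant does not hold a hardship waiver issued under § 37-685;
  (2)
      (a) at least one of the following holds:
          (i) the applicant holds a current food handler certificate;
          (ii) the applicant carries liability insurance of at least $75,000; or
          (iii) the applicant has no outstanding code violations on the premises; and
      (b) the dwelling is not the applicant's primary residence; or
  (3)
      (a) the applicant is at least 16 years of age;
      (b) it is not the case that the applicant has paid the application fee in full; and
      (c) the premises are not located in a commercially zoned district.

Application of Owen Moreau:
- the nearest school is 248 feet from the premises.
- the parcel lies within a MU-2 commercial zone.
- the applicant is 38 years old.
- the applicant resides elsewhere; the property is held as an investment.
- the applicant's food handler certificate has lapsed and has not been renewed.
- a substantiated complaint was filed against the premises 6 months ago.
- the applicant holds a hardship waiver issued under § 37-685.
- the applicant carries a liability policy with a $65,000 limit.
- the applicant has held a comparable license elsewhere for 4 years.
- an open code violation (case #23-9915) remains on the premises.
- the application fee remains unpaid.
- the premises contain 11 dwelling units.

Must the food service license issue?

No — denied.

(i) prior license ≥ 12 yr — fails.
(ii) ≤ 22 units — holds.
So (a) is satisfied (F OR T).
(b) not (hardship waiver) — not satisfied.
(1): T AND F → false.
(i) food handler cert. — fails.
(ii) insurance ≥ $75,000 — not satisfied.
(iii) no code violations — fails.
(a): F OR F OR F → false.
(b) not (primary residence) — holds.
So (2) is not satisfied (F AND T).
(a) age ≥ 16 — met.
(b) not (fee paid) — holds.
(c) not (commercially zoned) — not met.
(3): T AND T AND F → false.
So Overall is not satisfied (F OR F OR F).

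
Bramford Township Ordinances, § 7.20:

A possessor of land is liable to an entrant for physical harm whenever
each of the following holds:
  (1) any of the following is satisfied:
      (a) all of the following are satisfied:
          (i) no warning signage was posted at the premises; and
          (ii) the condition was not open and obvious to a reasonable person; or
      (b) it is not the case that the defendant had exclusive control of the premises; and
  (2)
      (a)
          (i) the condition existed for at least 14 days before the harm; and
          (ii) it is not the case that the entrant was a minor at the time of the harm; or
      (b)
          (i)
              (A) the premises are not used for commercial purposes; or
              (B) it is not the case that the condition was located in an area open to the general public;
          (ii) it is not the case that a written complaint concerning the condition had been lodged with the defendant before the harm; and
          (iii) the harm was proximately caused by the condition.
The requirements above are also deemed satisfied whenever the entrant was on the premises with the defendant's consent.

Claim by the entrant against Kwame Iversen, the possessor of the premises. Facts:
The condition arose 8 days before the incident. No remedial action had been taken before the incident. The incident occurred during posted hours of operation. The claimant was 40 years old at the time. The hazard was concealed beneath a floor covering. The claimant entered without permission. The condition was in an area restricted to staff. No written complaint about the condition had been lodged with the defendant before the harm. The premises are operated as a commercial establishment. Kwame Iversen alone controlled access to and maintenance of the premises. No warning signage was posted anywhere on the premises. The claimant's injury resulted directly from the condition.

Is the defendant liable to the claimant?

Yes — liable.

(i) no signage posted — satisfied.
(ii) not open/obvious — satisfied.
(a): T AND T → true.
(b) not (exclusive control) — not met.
So (1) is satisfied (T OR F).
(i) condition ≥14 days old — not satisfied.
(ii) not (entrant a minor) — satisfied.
(a) = F AND T = false.
(A) not (commercial use) — not met.
(B) not (public area) — satisfied.
So (i) is satisfied (F OR T).
(ii) not (complaint lodged) — satisfied.
(iii) proximate cause — satisfied.
So (b) is satisfied (T AND T AND T).
(2) = F OR T = true.
Overall = T AND T = true.
Exception (consent to enter) — not satisfied.
Result: main true OR exception false → true.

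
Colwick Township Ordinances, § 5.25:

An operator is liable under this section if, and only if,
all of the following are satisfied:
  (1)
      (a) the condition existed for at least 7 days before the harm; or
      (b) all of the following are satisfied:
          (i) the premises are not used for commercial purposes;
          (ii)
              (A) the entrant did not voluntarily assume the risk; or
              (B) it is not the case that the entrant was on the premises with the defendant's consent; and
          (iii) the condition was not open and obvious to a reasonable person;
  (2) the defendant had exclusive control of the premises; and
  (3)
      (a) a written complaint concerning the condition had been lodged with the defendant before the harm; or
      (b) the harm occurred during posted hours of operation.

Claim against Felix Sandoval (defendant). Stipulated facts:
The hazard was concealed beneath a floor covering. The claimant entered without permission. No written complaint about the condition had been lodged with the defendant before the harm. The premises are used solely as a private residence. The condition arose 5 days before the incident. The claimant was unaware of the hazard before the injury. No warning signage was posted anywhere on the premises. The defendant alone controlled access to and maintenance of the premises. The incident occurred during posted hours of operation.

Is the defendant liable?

Yes — liable.

(a) condition ≥7 days old — not satisfied.
(i) not (commercial use) — satisfied.
(A) no assumed risk — satisfied.
(B) not (consent to enter) — satisfied.
(ii): T OR T → true.
(iii) not open/obvious — holds.
So (b) is satisfied (T AND T AND T).
(1): F OR T → true.
(2) exclusive control — satisfied.
(a) complaint lodged — fails.
(b) during posted hours — holds.
(3): F OR T → true.
Overall = T AND T AND T = true.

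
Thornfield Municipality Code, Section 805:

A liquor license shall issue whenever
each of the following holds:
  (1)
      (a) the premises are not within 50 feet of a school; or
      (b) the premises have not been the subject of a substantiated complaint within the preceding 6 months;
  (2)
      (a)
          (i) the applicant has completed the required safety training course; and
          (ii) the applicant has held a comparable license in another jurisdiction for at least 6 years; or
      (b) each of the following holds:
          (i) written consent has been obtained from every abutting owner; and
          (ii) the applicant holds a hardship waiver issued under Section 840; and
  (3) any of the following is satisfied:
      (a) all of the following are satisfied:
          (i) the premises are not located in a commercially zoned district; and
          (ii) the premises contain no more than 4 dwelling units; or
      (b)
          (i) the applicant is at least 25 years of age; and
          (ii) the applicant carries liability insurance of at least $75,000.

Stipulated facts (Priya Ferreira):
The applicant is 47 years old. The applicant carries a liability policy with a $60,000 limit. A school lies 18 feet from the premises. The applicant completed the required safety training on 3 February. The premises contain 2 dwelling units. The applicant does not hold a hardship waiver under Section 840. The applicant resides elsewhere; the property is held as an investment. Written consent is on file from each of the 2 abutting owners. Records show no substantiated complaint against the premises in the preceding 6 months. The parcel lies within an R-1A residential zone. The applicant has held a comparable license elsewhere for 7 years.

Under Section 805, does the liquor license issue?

Yes — granted.

(a) ≥50 ft from school — fails.
(b) no complaint in 6 mo. — holds.
So (1) is satisfied (F OR T).
(i) safety training — satisfied.
(ii) prior license ≥ 6 yr — satisfied.
So (a) is satisfied (T AND T).
(i) all abutters consent — holds.
(ii) hardship waiver — not satisfied.
(b): T AND F → false.
(2) = T OR F = true.
(i) not (commercially zoned) — satisfied.
(ii) ≤ 4 units — holds.
So (a) is satisfied (T AND T).
(i) age ≥ 25 — holds.
(ii) insurance ≥ $75,000 — not satisfied.
(b) = T AND F = false.
(3): T OR F → true.
So Overall is satisfied (T AND T AND T).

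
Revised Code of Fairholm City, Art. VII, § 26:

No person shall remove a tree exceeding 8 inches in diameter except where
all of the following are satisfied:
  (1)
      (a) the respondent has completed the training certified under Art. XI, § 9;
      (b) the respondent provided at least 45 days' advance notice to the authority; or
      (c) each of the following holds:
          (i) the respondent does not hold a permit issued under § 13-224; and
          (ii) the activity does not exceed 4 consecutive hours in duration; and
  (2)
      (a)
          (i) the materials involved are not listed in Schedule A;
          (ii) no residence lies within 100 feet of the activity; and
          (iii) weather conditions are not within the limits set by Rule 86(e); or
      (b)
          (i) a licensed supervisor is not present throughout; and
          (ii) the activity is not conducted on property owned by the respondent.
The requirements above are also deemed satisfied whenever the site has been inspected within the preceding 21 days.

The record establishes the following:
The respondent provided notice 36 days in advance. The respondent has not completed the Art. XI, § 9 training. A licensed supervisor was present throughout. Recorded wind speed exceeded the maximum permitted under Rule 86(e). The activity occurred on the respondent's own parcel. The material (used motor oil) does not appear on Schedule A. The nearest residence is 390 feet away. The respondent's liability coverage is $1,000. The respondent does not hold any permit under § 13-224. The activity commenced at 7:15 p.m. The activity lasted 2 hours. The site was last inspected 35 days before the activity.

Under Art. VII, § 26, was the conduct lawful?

(a) training certified — not met.
(b) ≥45 days' notice — not met.
(i) not (holds permit) — holds.
(ii) ≤ 4 hrs duration — holds.
(c): T AND T → true.
(1): F OR F OR T → true.
(i) not (Schedule A material) — satisfied.
(ii) no residence in 100 ft — met.
(iii) not (weather ok) — holds.
(a) = T AND T AND T = true.
(i) not (supervisor present) — fails.
(ii) not (own property) — not met.
(b): F AND F → false.
So (2) is satisfied (T OR F).
Overall: T AND T → true.
Exception (site inspected) — not satisfied.
Result: main true OR exception false → true.

Yes — lawful.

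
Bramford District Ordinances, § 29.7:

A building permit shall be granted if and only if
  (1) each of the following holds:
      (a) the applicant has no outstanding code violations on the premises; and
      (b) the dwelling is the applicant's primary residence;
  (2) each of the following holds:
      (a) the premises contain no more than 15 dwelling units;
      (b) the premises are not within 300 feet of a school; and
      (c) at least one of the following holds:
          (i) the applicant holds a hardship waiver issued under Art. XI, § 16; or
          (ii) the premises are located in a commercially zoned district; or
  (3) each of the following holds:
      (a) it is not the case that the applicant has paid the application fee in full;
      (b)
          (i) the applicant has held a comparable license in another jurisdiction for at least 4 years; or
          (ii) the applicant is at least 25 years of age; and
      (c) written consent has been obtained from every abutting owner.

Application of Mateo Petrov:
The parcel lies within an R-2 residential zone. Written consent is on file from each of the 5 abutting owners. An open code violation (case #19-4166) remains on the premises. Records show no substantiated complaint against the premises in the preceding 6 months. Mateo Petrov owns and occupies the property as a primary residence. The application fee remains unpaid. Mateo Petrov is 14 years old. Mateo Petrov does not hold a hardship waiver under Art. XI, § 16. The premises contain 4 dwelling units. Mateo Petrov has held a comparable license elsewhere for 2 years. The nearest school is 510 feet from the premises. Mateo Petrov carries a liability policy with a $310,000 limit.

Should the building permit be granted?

(a) no code violations — fails.
(b) primary residence — met.
So (1) is not satisfied (F AND T).
(a) ≤ 15 units — satisfied.
(b) ≥300 ft from school — satisfied.
(i) hardship waiver — not satisfied.
(ii) commercially zoned — not met.
(c) = F OR F = false.
So (2) is not satisfied (T AND T AND F).
(a) not (fee paid) — satisfied.
(i) prior license ≥ 4 yr — not met.
(ii) age ≥ 25 — not satisfied.
(b) = F OR F = false.
(c) all abutters consent — satisfied.
(3): T AND F AND T → false.
Overall: F OR F OR F → false.

No — denied.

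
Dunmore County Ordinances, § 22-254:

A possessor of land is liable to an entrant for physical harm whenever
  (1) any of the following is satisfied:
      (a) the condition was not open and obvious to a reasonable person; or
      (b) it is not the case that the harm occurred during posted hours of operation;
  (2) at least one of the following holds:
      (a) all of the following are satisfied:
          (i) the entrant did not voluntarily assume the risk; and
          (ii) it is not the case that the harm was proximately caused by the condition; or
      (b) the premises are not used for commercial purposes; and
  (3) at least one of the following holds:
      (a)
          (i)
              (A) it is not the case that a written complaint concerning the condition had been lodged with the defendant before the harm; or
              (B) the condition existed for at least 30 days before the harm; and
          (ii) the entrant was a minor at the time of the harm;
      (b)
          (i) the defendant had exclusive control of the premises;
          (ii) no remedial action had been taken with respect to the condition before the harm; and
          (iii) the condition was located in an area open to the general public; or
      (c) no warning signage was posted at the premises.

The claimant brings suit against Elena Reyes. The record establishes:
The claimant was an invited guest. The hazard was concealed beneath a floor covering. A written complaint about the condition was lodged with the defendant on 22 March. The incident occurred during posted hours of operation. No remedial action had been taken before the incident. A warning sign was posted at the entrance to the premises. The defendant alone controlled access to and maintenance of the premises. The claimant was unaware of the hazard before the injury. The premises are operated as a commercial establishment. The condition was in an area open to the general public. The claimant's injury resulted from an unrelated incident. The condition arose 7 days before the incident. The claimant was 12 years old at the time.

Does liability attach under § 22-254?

(a) not open/obvious — holds.
(b) not (during posted hours) — fails.
(1) = T OR F = true.
(i) no assumed risk — holds.
(ii) not (proximate cause) — met.
So (a) is satisfied (T AND T).
(b) not (commercial use) — fails.
(2): T OR F → true.
(A) not (complaint lodged) — not satisfied.
(B) condition ≥30 days old — fails.
(i) = F OR F = false.
(ii) entrant a minor — met.
(a) = F AND T = false.
(i) exclusive control — met.
(ii) no remedial action — met.
(iii) public area — satisfied.
So (b) is satisfied (T AND T AND T).
(c) no signage posted — not satisfied.
(3): F OR T OR F → true.
Overall: T AND T AND T → true.

Yes — liable.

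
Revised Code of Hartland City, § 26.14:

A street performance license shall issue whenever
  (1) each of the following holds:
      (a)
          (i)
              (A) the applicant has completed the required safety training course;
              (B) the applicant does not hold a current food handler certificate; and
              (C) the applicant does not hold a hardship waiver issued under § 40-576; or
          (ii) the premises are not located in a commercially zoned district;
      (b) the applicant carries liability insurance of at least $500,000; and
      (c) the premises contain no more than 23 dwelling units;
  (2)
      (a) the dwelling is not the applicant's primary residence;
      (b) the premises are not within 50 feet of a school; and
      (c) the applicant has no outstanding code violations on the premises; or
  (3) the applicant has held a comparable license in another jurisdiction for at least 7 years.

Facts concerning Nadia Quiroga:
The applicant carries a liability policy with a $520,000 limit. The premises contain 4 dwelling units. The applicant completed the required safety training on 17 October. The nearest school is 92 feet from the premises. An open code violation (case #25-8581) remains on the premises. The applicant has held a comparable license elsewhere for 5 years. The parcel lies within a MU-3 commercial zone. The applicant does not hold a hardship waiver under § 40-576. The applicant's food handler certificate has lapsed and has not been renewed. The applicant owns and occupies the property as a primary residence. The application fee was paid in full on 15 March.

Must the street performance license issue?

Yes — granted.

(A) safety training — met.
(B) not (food handler cert.) — met.
(C) not (hardship waiver) — holds.
(i): T AND T AND T → true.
(ii) not (commercially zoned) — not met.
(a): T OR F → true.
(b) insurance ≥ $500,000 — holds.
(c) ≤ 23 units — met.
(1) = T AND T AND T = true.
(a) not (primary residence) — not met.
(b) ≥50 ft from school — met.
(c) no code violations — not met.
(2) = F AND T AND F = false.
(3) prior license ≥ 7 yr — not satisfied.
So Overall is satisfied (T OR F OR F).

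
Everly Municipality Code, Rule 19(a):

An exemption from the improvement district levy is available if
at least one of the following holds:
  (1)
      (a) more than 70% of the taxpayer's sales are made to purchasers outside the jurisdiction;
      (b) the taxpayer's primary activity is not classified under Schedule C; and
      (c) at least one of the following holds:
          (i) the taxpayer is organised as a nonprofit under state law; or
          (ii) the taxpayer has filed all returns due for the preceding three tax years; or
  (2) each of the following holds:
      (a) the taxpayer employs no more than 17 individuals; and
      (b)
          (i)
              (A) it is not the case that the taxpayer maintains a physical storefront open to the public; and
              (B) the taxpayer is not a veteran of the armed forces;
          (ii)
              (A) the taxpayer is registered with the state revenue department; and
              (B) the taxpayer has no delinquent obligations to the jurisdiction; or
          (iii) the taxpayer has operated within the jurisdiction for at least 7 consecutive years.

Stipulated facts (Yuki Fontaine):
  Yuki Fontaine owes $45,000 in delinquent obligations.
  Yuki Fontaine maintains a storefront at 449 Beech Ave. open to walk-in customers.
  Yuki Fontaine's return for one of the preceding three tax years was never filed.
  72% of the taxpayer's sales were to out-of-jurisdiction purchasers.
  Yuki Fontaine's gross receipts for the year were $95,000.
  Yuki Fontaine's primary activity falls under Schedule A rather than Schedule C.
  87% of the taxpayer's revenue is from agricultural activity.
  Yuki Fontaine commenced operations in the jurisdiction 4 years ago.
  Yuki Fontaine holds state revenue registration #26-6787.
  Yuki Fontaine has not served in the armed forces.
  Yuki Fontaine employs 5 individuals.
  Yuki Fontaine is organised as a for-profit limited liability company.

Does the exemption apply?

No — not exempt.

(a) >70% out-of-jur. sales — satisfied.
(b) not (Schedule C activity) — met.
(i) nonprofit — fails.
(ii) returns current — not met.
So (c) is not satisfied (F OR F).
(1) = T AND T AND F = false.
(a) ≤ 17 employees — satisfied.
(A) not (has storefront) — fails.
(B) not (veteran) — satisfied.
So (i) is not satisfied (F AND T).
(A) state-registered — met.
(B) no delinquency — not satisfied.
(ii) = T AND F = false.
(iii) ≥ 7 yrs in jurisdiction — not satisfied.
(b): F OR F OR F → false.
(2) = T AND F = false.
Overall: F OR F → false.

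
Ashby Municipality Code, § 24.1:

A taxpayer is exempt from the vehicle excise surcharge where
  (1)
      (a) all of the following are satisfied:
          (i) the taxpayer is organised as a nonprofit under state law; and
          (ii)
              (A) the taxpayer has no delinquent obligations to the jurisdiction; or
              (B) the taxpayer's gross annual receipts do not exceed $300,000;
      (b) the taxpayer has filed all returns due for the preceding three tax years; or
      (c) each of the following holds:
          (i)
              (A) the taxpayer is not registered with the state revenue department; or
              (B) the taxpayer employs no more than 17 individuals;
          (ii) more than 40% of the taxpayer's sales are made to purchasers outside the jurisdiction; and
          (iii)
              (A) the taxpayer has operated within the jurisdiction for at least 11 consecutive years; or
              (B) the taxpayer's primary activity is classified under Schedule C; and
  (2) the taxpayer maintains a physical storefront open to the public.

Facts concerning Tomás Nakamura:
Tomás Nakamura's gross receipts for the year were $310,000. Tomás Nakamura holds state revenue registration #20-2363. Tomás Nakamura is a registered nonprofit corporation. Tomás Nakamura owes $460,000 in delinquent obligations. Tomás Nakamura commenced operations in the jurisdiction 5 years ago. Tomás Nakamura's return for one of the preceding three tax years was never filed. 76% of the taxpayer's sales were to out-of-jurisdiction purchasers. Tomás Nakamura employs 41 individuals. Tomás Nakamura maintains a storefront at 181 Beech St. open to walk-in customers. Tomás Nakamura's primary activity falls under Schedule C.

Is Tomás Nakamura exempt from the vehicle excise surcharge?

(i) nonprofit — holds.
(A) no delinquency — not satisfied.
(B) receipts ≤ $300,000 — not satisfied.
(ii) = F OR F = false.
(a): T AND F → false.
(b) returns current — not satisfied.
(A) not (state-registered) — not met.
(B) ≤ 17 employees — not satisfied.
So (i) is not satisfied (F OR F).
(ii) >40% out-of-jur. sales — satisfied.
(A) ≥ 11 yrs in jurisdiction — not satisfied.
(B) Schedule C activity — satisfied.
(iii): F OR T → true.
(c): F AND T AND T → false.
(1): F OR F OR F → false.
(2) has storefront — satisfied.
So Overall is not satisfied (F AND T).

No — not exempt.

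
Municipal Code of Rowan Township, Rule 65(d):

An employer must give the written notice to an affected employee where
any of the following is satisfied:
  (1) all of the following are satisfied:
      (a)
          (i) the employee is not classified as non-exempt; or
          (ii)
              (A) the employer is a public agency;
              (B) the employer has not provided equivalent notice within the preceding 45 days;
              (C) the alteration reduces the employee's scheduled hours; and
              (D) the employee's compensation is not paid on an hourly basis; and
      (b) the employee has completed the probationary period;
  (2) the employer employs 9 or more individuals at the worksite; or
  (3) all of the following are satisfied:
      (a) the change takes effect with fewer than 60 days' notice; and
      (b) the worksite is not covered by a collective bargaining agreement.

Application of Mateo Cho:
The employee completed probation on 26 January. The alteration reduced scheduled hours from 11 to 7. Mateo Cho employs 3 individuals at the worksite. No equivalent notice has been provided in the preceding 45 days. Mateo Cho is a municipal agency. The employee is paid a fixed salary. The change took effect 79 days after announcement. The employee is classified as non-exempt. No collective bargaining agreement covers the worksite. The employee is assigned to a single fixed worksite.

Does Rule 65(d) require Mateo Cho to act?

Yes — required.

(i) not (non-exempt) — not satisfied.
(A) public agency — holds.
(B) no recent notice — holds.
(C) hours reduced — holds.
(D) not (hourly-paid) — satisfied.
So (ii) is satisfied (T AND T AND T AND T).
(a): F OR T → true.
(b) past probation — satisfied.
So (1) is satisfied (T AND T).
(2) ≥ 9 at site — fails.
(a) < 60 days' notice — not met.
(b) no CBA — satisfied.
(3) = F AND T = false.
Overall = T OR F OR F = true.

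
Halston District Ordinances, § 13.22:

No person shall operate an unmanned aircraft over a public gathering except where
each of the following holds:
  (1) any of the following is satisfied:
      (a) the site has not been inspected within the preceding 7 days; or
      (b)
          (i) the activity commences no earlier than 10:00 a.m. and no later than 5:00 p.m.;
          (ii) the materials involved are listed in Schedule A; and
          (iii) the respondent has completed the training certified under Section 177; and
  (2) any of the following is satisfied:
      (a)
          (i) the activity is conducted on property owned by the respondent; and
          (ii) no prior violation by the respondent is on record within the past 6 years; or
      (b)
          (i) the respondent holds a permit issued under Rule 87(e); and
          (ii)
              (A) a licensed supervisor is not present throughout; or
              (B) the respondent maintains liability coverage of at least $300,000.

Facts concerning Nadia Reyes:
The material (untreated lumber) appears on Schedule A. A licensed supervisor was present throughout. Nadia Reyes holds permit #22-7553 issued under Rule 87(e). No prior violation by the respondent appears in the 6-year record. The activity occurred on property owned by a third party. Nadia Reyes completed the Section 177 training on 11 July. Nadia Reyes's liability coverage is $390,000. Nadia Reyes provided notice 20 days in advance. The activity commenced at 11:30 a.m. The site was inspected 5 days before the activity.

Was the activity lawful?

(a) not (site inspected) — not satisfied.
(i) start within hours — holds.
(ii) Schedule A material — satisfied.
(iii) training certified — met.
So (b) is satisfied (T AND T AND T).
(1) = F OR T = true.
(i) own property — not satisfied.
(ii) no prior violation — holds.
So (a) is not satisfied (F AND T).
(i) holds permit — holds.
(A) not (supervisor present) — not satisfied.
(B) coverage ≥ $300,000 — satisfied.
(ii) = F OR T = true.
(b): T AND T → true.
(2): F OR T → true.
Overall = T AND T = true.

Yes — lawful.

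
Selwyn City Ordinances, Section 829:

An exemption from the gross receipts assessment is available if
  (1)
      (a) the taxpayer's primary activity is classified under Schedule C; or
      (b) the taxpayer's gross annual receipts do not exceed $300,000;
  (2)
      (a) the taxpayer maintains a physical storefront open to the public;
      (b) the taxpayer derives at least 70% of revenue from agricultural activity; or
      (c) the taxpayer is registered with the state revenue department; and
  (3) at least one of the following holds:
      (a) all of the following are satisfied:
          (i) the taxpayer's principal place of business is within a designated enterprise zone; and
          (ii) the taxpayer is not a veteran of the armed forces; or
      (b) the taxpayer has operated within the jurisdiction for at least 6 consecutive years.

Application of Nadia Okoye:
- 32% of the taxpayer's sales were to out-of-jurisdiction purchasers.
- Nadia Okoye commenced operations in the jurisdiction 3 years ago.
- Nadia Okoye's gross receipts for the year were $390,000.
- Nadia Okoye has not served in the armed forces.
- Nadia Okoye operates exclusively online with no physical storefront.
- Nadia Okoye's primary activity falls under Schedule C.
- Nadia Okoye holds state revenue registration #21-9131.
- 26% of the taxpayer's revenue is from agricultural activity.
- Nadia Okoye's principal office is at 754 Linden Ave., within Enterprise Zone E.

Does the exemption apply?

(a) Schedule C activity — met.
(b) receipts ≤ $300,000 — not satisfied.
(1) = T OR F = true.
(a) has storefront — not satisfied.
(b) ≥70% agricultural — not met.
(c) state-registered — holds.
So (2) is satisfied (F OR F OR T).
(i) in enterprise zone — holds.
(ii) not (veteran) — met.
(a): T AND T → true.
(b) ≥ 6 yrs in jurisdiction — fails.
(3): T OR F → true.
Overall: T AND T AND T → true.

Yes — exempt.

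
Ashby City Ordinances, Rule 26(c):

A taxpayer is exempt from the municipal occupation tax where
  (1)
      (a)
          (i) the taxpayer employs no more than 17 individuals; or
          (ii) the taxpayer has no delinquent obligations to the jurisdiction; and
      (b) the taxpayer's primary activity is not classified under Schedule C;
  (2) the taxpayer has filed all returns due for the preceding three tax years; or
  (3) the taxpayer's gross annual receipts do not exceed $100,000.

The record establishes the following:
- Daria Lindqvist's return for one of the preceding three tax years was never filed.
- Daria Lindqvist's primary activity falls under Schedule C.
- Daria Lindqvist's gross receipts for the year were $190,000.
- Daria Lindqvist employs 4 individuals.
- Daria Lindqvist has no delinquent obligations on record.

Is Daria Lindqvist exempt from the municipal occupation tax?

(i) ≤ 17 employees — satisfied.
(ii) no delinquency — holds.
(a) = T OR T = true.
(b) not (Schedule C activity) — fails.
(1) = T AND F = false.
(2) returns current — fails.
(3) receipts ≤ $100,000 — not satisfied.
Overall = F OR F OR F = false.

No — not exempt.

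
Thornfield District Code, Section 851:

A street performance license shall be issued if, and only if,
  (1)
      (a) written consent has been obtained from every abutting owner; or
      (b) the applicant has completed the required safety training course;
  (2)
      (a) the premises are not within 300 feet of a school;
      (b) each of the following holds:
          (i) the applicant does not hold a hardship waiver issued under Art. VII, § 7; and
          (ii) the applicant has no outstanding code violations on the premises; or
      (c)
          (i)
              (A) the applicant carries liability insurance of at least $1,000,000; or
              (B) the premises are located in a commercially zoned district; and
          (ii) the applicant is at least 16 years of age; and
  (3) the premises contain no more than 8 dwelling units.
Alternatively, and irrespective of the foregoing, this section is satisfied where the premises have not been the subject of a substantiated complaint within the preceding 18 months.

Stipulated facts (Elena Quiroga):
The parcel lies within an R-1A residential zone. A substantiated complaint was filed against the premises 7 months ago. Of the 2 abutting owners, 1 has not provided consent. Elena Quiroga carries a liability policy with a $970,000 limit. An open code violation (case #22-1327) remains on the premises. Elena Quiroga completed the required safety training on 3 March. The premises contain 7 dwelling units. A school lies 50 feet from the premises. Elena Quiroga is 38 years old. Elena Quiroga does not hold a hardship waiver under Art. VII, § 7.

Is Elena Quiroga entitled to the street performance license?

(a) all abutters consent — fails.
(b) safety training — met.
(1) = F OR T = true.
(a) ≥300 ft from school — fails.
(i) not (hardship waiver) — holds.
(ii) no code violations — not met.
(b) = T AND F = false.
(A) insurance ≥ $1,000,000 — not satisfied.
(B) commercially zoned — not met.
(i) = F OR F = false.
(ii) age ≥ 16 — satisfied.
So (c) is not satisfied (F AND T).
(2) = F OR F OR F = false.
(3) ≤ 8 units — satisfied.
So Overall is not satisfied (T AND F AND T).
Exception (no complaint in 18 mo.) — not satisfied.
Result: main false OR exception false → false.

No — denied.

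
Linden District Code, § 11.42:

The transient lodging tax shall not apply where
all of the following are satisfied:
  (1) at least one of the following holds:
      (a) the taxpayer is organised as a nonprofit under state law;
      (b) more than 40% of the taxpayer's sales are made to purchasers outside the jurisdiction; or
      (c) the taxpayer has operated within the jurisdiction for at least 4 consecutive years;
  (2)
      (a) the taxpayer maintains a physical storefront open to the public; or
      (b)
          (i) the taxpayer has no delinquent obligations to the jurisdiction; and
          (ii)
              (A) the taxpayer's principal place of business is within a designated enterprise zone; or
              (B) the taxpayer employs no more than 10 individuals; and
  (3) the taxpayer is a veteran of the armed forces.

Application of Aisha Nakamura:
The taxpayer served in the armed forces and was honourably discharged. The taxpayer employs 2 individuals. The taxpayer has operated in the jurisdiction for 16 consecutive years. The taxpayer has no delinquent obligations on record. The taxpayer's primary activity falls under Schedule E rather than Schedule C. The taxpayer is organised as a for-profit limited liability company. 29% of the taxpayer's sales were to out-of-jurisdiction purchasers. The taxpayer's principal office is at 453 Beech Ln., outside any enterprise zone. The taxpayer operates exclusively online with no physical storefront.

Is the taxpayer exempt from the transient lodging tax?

Yes — exempt.

(a) nonprofit — not met.
(b) >40% out-of-jur. sales — fails.
(c) ≥ 4 yrs in jurisdiction — satisfied.
(1): F OR F OR T → true.
(a) has storefront — not satisfied.
(i) no delinquency — satisfied.
(A) in enterprise zone — fails.
(B) ≤ 10 employees — met.
(ii) = F OR T = true.
(b): T AND T → true.
(2): F OR T → true.
(3) veteran — satisfied.
Overall = T AND T AND T = true.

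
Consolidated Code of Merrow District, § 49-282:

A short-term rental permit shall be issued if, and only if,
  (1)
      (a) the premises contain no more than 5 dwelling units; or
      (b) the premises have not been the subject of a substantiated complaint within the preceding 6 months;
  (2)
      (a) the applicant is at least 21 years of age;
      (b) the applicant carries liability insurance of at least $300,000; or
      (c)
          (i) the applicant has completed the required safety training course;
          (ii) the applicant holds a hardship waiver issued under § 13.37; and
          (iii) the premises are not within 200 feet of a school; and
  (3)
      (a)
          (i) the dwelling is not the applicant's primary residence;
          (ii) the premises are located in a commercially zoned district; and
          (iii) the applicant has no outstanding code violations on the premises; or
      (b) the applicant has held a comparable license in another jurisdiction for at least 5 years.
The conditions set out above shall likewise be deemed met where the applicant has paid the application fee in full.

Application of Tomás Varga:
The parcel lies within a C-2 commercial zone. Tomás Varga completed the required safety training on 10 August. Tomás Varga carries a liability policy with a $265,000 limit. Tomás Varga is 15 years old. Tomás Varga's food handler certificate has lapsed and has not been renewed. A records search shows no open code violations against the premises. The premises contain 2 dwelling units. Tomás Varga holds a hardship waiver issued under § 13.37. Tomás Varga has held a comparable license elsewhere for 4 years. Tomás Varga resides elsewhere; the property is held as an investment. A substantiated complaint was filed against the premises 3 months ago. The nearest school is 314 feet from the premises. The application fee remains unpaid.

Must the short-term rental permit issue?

(a) ≤ 5 units — satisfied.
(b) no complaint in 6 mo. — not met.
(1) = T OR F = true.
(a) age ≥ 21 — not satisfied.
(b) insurance ≥ $300,000 — fails.
(i) safety training — satisfied.
(ii) hardship waiver — satisfied.
(iii) ≥200 ft from school — satisfied.
So (c) is satisfied (T AND T AND T).
(2) = F OR F OR T = true.
(i) not (primary residence) — satisfied.
(ii) commercially zoned — satisfied.
(iii) no code violations — satisfied.
(a) = T AND T AND T = true.
(b) prior license ≥ 5 yr — fails.
(3): T OR F → true.
So Overall is satisfied (T AND T AND T).
Exception (fee paid) — not satisfied.
Result: main true OR exception false → true.

Yes — granted.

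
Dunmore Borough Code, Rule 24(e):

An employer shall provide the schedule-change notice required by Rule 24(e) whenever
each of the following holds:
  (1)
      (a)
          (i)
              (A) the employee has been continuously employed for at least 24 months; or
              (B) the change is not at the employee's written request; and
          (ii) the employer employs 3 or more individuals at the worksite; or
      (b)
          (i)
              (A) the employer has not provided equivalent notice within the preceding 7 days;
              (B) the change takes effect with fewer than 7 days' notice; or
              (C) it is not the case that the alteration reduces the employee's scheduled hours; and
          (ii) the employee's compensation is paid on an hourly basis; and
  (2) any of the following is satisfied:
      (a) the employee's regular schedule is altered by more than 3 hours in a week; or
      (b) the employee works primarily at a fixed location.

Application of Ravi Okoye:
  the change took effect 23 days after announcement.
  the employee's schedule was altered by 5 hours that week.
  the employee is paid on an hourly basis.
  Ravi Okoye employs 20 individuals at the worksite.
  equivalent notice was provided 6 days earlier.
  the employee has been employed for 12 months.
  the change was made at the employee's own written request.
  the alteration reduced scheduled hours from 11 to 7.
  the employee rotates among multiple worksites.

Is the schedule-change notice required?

(A) tenure ≥ 24 mo. — not satisfied.
(B) not employee-requested — not satisfied.
(i): F OR F → false.
(ii) ≥ 3 at site — holds.
So (a) is not satisfied (F AND T).
(A) no recent notice — fails.
(B) < 7 days' notice — fails.
(C) not (hours reduced) — fails.
So (i) is not satisfied (F OR F OR F).
(ii) hourly-paid — met.
(b) = F AND T = false.
(1): F OR F → false.
(a) schedule shift > 3h — satisfied.
(b) fixed location — not satisfied.
(2) = T OR F = true.
Overall = F AND T = false.

No — not required.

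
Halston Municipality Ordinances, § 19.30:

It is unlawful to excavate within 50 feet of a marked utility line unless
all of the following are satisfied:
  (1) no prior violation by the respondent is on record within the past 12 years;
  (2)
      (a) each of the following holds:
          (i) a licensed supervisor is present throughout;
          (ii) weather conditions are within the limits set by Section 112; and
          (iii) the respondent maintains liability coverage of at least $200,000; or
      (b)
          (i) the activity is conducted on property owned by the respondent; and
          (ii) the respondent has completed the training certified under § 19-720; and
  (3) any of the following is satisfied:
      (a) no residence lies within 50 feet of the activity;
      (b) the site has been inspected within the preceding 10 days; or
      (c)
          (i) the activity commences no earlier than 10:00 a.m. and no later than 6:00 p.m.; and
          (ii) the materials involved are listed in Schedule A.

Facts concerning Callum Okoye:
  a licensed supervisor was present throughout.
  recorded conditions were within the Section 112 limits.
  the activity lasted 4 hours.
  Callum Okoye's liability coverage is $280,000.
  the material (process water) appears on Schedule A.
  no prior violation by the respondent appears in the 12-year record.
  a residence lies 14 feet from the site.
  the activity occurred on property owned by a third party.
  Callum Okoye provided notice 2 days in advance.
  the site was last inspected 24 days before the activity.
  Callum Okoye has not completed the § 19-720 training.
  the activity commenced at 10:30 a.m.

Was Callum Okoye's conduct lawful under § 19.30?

Yes — lawful.

(1) no prior violation — met.
(i) supervisor present — holds.
(ii) weather ok — holds.
(iii) coverage ≥ $200,000 — met.
So (a) is satisfied (T AND T AND T).
(i) own property — not satisfied.
(ii) training certified — not met.
So (b) is not satisfied (F AND F).
So (2) is satisfied (T OR F).
(a) no residence in 50 ft — not met.
(b) site inspected — not met.
(i) start within hours — met.
(ii) Schedule A material — satisfied.
(c): T AND T → true.
(3) = F OR F OR T = true.
Overall: T AND T AND T → true.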